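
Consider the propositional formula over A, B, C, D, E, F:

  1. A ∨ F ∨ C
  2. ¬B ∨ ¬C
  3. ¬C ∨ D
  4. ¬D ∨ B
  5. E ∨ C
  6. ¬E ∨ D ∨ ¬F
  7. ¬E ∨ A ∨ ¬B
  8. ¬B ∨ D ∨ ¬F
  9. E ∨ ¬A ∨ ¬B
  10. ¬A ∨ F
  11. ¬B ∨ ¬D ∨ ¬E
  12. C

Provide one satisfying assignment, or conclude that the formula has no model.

UNSATISFIABLE

Unit clause (C) forces C = True.
Unit clause (¬B) forces B = False.
Unit clause (D) forces D = True.
Now (¬D) is unsatisfied and unit — conflict.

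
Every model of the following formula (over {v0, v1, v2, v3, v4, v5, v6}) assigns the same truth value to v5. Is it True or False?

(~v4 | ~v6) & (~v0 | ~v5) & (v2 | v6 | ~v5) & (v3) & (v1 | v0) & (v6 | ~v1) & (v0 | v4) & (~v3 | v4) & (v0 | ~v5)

False

Suppose v5 = 1.
(~v0) alone gives v0 = 0.
That conflicts with the unit clause (v0).
So every satisfying assignment has v5 = False.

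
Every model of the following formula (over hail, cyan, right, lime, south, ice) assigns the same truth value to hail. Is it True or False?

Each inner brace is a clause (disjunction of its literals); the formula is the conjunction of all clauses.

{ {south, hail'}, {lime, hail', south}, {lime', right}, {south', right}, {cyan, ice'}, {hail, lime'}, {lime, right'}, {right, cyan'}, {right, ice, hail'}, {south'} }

Suppose hail = 1.
Unit clause (south) forces south = 1.
But (south') is also a unit clause — contradiction.
So every satisfying assignment has hail = False.

False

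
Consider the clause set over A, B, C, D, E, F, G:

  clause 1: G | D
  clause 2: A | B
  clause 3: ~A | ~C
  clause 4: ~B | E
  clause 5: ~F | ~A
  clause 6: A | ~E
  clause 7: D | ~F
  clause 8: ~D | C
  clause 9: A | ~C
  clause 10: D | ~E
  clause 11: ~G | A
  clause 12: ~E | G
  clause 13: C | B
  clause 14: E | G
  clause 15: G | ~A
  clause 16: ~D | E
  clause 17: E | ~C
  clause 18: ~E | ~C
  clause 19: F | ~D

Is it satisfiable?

Unsatisfiable

Try G = 1.
The clause (A) is unit, so A = 1.
The clause (~C) is unit, so C = 0.
The clause (~F) is unit, so F = 0.
The clause (~D) is unit, so D = 0.
The clause (~E) is unit, so E = 0.
The clause (~B) is unit, so B = 0.
Now (B) is unsatisfied and unit — conflict.
So G must be the other value — set G = 0.
The clause (D) is unit, so D = 1.
The clause (C) is unit, so C = 1.
The clause (~A) is unit, so A = 0.
Now (A) is unsatisfied and unit — conflict.
Neither G = 1 nor G = 0 works.
No assignment satisfies every clause.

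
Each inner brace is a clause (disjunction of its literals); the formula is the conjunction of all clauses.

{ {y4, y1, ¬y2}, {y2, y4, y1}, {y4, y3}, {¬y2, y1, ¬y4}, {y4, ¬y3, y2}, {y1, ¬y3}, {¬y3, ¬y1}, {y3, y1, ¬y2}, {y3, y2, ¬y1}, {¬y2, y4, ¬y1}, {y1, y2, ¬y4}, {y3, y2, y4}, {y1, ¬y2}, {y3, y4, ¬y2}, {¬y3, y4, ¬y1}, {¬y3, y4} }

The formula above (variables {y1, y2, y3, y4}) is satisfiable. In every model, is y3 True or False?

Suppose y3 = True.
Unit clause (y1) forces y1 = True.
But (¬y1) is also a unit clause — contradiction.
So every satisfying assignment has y3 = False.

False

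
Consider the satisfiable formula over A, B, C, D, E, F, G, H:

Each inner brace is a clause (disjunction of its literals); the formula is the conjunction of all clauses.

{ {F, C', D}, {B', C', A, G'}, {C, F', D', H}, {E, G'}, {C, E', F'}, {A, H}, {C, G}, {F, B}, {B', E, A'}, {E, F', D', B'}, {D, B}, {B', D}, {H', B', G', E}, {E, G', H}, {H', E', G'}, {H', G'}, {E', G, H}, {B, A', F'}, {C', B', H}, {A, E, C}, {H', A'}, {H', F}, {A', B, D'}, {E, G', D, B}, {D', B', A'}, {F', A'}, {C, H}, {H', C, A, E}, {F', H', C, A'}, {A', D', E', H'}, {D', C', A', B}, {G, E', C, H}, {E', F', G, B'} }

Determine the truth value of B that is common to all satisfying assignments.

False

Suppose B = 1.
From the singleton clause (D), D = 1.
From the singleton clause (A'), A = 0.
From the singleton clause (H), H = 1.
From the singleton clause (G'), G = 0.
From the singleton clause (C), C = 1.
From the singleton clause (F), F = 1.
From the singleton clause (E), E = 1.
Now (E') is unsatisfied and unit — conflict.
So every satisfying assignment has B = False.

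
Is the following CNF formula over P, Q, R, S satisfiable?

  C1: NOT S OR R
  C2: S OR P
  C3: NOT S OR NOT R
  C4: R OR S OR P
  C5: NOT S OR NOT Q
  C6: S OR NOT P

No

Suppose S = false.
From the singleton clause (P), P = true.
Now (NOT P) is unsatisfied and unit — conflict.
Backtrack on S: now try S = true.
From the singleton clause (R), R = true.
Now (NOT R) is unsatisfied and unit — conflict.
Both values of S lead to a conflict.
No assignment satisfies every clause.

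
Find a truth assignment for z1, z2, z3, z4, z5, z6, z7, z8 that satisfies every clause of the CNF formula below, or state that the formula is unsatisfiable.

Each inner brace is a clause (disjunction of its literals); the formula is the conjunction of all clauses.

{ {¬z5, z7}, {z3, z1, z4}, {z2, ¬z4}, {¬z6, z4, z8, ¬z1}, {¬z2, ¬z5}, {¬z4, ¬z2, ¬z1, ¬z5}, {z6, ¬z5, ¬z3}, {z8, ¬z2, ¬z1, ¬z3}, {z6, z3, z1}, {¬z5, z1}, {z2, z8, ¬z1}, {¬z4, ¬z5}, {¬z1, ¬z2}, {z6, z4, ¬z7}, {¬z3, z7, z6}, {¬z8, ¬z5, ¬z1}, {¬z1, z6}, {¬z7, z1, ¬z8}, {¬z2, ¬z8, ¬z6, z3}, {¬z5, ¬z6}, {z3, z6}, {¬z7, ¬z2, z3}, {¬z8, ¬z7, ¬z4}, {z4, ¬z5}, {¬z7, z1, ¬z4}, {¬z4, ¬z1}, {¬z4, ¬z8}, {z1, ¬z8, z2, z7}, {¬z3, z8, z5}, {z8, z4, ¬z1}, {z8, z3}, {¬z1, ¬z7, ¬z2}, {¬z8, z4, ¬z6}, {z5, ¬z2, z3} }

Branch on z5: set z5 = False.
Branch on z2: set z2 = True.
Unit clause (¬z1) forces z1 = False.
Unit clause (z3) forces z3 = True.
Unit clause (z8) forces z8 = True.
Unit clause (¬z7) forces z7 = False.
Unit clause (z6) forces z6 = True.
Unit clause (¬z4) forces z4 = False.
Now (z4) is unsatisfied and unit — conflict.
That branch fails; take z2 = False instead.
Unit clause (¬z4) forces z4 = False.
Branch on z3: set z3 = True.
Unit clause (z8) forces z8 = True.
Unit clause (¬z6) forces z6 = False.
Unit clause (¬z7) forces z7 = False.
Now (z7) is unsatisfied and unit — conflict.
That branch fails; take z3 = False instead.
Unit clause (z1) forces z1 = True.
Unit clause (z8) forces z8 = True.
Unit clause (z6) forces z6 = True.
Now (¬z6) is unsatisfied and unit — conflict.
Both values of z3 lead to a conflict.
Both values of z2 lead to a conflict.
That branch fails; take z5 = True instead.
Unit clause (z7) forces z7 = True.
Unit clause (¬z2) forces z2 = False.
Unit clause (¬z4) forces z4 = False.
Now (z4) is unsatisfied and unit — conflict.
Both values of z5 lead to a conflict.

UNSATISFIABLE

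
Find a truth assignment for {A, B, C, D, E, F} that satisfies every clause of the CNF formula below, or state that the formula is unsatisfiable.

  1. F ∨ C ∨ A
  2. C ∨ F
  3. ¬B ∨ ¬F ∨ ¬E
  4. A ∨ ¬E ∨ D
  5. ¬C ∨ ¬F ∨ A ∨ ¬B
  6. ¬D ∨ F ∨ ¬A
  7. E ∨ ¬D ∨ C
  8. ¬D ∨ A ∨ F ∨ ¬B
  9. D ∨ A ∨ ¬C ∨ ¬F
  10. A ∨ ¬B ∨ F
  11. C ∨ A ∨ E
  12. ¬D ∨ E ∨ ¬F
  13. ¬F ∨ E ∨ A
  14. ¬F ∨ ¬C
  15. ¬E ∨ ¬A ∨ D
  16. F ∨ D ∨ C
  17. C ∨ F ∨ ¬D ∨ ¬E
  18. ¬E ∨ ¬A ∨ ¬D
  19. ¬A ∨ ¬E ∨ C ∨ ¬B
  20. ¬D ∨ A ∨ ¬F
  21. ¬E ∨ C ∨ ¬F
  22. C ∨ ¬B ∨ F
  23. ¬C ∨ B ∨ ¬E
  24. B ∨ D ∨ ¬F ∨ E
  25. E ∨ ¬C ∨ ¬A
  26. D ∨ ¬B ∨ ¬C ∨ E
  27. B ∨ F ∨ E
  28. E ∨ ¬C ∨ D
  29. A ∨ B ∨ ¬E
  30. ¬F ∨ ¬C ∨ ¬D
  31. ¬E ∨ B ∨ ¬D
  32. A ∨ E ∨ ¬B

Case C = False:
From the singleton clause (F), F = True.
From the singleton clause (¬E), E = False.
From the singleton clause (¬D), D = False.
From the singleton clause (A), A = True.
From the singleton clause (B), B = True.
All clauses are satisfied.

A: True, B: True, C: False, D: False, E: False, F: True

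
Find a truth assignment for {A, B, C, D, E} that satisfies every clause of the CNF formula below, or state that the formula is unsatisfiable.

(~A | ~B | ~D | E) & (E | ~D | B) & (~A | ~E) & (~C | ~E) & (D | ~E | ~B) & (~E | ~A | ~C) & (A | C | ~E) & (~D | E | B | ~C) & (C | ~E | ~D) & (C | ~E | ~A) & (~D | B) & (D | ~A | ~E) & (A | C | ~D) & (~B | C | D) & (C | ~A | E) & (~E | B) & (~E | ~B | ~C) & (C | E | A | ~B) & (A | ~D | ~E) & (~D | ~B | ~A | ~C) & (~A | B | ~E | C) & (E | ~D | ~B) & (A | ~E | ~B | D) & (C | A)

A ↦ 0,  B ↦ 1,  C ↦ 1,  D ↦ 0,  E ↦ 0

Suppose A = 0.
(C) alone gives C = 1.
(~E) alone gives E = 0.
Suppose D = 0.
All clauses hold; B can take either value.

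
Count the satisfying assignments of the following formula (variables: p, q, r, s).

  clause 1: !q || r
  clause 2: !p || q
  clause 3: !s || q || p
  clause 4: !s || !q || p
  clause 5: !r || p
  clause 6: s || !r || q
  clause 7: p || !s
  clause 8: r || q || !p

There are 2^4 = 16 truth assignments over (p, q, r, s).
Check each against the 8 clauses (columns in the order p, q, r, s):
  F F F F  ✓ satisfies all
  F F F T  ✗ fails (!s || q || p)
  F F T F  ✗ fails (!r || p)
  F F T T  ✗ fails (!s || q || p)
  F T F F  ✗ fails (!q || r)
  F T F T  ✗ fails (!q || r)
  F T T F  ✗ fails (!r || p)
  F T T T  ✗ fails (!s || !q || p)
  T F F F  ✗ fails (!p || q)
  T F F T  ✗ fails (!p || q)
  T F T F  ✗ fails (!p || q)
  T F T T  ✗ fails (!p || q)
  T T F F  ✗ fails (!q || r)
  T T F T  ✗ fails (!q || r)
  T T T F  ✓ satisfies all
  T T T T  ✓ satisfies all
3 of the 16 rows are models.

3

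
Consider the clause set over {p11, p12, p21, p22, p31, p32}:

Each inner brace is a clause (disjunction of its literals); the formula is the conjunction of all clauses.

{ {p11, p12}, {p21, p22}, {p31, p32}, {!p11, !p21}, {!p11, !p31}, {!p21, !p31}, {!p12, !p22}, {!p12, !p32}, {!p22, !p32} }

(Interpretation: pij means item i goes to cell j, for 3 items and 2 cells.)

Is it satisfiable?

No

Case p11 = true:
From the singleton clause (!p21), p21 = false.
From the singleton clause (p22), p22 = true.
From the singleton clause (!p31), p31 = false.
From the singleton clause (p32), p32 = true.
But (!p32) is also a unit clause — contradiction.
Backtrack on p11: now try p11 = false.
From the singleton clause (p12), p12 = true.
From the singleton clause (!p22), p22 = false.
From the singleton clause (p21), p21 = true.
From the singleton clause (!p31), p31 = false.
From the singleton clause (p32), p32 = true.
But (!p32) is also a unit clause — contradiction.
Neither p11 = true nor p11 = false works.
No assignment satisfies every clause.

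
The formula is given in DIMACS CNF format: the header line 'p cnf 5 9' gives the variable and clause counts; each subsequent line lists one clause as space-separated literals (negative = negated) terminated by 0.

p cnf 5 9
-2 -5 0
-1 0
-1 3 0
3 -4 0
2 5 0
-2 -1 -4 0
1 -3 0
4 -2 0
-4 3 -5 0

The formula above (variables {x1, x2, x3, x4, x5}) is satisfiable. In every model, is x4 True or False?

Suppose x4 = True.
The clause (¬x1) is unit, so x1 = False.
The clause (x3) is unit, so x3 = True.
Now (¬x3) is unsatisfied and unit — conflict.
So every satisfying assignment has x4 = False.

False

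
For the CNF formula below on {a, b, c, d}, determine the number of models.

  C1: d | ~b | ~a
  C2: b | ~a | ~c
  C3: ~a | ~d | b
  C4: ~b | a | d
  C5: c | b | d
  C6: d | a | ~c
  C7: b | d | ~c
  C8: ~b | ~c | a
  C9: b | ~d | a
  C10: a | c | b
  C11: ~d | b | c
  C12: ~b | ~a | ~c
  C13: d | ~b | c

There are 2^4 = 16 truth assignments over (a, b, c, d).
Split on b. With b = 1, the clauses containing b are satisfied and ~b drops from the rest; 2 of the 2^3 = 8 assignments to the other variables satisfy what remains.
With b = 0, by the same count on the reduced clause set, 0 assignments work.
(One model: a=F, b=T, c=F, d=T.)
Total: 2 + 0 = 2.

2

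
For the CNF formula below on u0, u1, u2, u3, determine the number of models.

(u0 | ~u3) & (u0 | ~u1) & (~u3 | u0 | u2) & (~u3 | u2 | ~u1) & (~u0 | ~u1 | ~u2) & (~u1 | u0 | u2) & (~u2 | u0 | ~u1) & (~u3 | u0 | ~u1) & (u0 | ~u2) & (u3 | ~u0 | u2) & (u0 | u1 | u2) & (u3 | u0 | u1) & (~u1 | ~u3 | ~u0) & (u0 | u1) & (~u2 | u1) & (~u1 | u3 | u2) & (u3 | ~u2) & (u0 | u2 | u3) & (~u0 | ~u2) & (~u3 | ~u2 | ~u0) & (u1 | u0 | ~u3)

1

There are 2^4 = 16 truth assignments over (u0, u1, u2, u3).
Split on u2. With u2 = 1, the clauses containing u2 are satisfied and ~u2 drops from the rest; 0 of the 2^3 = 8 assignments to the other variables satisfy what remains.
With u2 = 0, by the same count on the reduced clause set, 1 assignment works.
Total: 0 + 1 = 1.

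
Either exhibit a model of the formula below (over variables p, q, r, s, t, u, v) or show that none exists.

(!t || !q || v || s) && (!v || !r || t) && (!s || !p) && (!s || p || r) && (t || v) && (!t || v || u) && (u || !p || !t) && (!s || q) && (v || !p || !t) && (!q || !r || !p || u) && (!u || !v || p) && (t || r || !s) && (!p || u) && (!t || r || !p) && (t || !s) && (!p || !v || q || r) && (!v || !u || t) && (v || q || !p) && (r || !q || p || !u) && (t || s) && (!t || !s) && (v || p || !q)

Case s = false:
From the singleton clause (t), t = true.
Case q = false:
Case v = false:
From the singleton clause (u), u = true.
From the singleton clause (!p), p = false.
Every clause is now satisfied; r is unconstrained.

p=false; q=false; r=true; s=false; t=true; u=true; v=false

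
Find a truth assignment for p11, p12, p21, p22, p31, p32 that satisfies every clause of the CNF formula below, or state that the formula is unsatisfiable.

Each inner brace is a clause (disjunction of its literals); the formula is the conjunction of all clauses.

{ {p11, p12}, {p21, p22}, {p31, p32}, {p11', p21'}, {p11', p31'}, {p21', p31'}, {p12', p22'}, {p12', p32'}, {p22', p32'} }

UNSATISFIABLE

Branch on p11: set p11 = 1.
From the singleton clause (p21'), p21 = 0.
From the singleton clause (p22), p22 = 1.
From the singleton clause (p31'), p31 = 0.
From the singleton clause (p32), p32 = 1.
But (p32') is also a unit clause — contradiction.
So p11 must be the other value — set p11 = 0.
From the singleton clause (p12), p12 = 1.
From the singleton clause (p22'), p22 = 0.
From the singleton clause (p21), p21 = 1.
From the singleton clause (p31'), p31 = 0.
From the singleton clause (p32), p32 = 1.
But (p32') is also a unit clause — contradiction.
Either choice for p11 ends in contradiction.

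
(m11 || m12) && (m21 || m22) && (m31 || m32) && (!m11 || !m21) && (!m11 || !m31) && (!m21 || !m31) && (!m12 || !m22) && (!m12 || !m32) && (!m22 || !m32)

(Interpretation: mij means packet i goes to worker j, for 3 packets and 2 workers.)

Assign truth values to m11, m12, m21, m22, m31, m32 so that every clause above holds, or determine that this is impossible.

Try m11 = true.
Unit clause (!m21) forces m21 = false.
Unit clause (m22) forces m22 = true.
Unit clause (!m31) forces m31 = false.
Unit clause (m32) forces m32 = true.
That conflicts with the unit clause (!m32).
Undo m11 and try m11 = false.
Unit clause (m12) forces m12 = true.
Unit clause (!m22) forces m22 = false.
Unit clause (m21) forces m21 = true.
Unit clause (!m31) forces m31 = false.
Unit clause (m32) forces m32 = true.
That conflicts with the unit clause (!m32).
Neither m11 = true nor m11 = false works.

UNSATISFIABLE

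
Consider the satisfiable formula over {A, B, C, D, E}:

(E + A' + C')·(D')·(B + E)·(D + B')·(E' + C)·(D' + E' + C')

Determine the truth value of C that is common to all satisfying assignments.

True

Suppose C = 0.
Unit clause (D') forces D = 0.
Unit clause (B') forces B = 0.
Unit clause (E) forces E = 1.
That conflicts with the unit clause (E').
So every satisfying assignment has C = True.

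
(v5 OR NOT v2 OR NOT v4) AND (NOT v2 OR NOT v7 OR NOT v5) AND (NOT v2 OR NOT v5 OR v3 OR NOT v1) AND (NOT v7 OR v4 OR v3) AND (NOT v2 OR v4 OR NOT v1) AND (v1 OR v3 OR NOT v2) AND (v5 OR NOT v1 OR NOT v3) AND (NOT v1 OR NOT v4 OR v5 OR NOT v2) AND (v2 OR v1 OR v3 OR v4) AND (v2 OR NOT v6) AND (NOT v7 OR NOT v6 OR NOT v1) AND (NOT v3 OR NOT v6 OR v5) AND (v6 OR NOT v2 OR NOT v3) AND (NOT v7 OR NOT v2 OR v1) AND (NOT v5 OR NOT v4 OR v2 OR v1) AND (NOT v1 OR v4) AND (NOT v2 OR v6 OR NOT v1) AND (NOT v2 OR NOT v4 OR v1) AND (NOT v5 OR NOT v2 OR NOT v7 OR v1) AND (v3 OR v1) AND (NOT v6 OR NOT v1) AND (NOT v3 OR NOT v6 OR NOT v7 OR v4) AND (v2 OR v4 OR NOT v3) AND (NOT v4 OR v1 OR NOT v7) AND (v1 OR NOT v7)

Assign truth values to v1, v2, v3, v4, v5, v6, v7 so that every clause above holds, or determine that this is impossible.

Suppose v2 = false.
(NOT v6) alone gives v6 = false.
Suppose v1 = true.
(v4) alone gives v4 = true.
Suppose v5 = true.
All clauses hold; v3, v7 can take either value.

v1=true,  v2=false,  v3=false,  v4=true,  v5=true,  v6=false,  v7=true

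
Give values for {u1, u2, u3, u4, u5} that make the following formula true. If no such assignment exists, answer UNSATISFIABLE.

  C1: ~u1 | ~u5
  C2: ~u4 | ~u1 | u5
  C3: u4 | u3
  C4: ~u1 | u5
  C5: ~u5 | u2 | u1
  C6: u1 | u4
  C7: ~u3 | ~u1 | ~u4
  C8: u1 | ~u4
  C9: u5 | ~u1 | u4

Case u1 = 0:
From the singleton clause (u4), u4 = 1.
But (~u4) is also a unit clause — contradiction.
Backtrack on u1: now try u1 = 1.
From the singleton clause (~u5), u5 = 0.
But (u5) is also a unit clause — contradiction.
Neither u1 = 1 nor u1 = 0 works.

UNSATISFIABLE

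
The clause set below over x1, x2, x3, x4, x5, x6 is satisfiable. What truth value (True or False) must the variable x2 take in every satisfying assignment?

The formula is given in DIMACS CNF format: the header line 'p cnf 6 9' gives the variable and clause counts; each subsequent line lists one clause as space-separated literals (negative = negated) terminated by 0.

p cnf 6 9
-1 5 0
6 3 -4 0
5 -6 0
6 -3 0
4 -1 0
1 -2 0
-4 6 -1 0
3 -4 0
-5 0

Suppose x2 = True.
The clause (x1) is unit, so x1 = True.
The clause (x5) is unit, so x5 = True.
That conflicts with the unit clause (¬x5).
So every satisfying assignment has x2 = False.

False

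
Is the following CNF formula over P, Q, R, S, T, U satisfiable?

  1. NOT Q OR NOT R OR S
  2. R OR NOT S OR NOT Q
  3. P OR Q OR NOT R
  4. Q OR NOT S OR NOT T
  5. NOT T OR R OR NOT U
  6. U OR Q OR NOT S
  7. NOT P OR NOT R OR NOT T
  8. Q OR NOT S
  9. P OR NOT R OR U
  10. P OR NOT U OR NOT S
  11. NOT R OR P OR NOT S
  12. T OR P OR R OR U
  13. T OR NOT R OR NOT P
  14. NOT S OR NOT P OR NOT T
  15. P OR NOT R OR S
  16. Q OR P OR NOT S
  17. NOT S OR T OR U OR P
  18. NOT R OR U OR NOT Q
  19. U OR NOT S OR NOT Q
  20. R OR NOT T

Case Q = false:
The clause (NOT S) is unit, so S = false.
Case P = true:
Case R = false:
The clause (NOT T) is unit, so T = false.
No clause remains; U is free.
A satisfying assignment: P: true, Q: false, R: false, S: false, T: false, U: true.

Satisfiable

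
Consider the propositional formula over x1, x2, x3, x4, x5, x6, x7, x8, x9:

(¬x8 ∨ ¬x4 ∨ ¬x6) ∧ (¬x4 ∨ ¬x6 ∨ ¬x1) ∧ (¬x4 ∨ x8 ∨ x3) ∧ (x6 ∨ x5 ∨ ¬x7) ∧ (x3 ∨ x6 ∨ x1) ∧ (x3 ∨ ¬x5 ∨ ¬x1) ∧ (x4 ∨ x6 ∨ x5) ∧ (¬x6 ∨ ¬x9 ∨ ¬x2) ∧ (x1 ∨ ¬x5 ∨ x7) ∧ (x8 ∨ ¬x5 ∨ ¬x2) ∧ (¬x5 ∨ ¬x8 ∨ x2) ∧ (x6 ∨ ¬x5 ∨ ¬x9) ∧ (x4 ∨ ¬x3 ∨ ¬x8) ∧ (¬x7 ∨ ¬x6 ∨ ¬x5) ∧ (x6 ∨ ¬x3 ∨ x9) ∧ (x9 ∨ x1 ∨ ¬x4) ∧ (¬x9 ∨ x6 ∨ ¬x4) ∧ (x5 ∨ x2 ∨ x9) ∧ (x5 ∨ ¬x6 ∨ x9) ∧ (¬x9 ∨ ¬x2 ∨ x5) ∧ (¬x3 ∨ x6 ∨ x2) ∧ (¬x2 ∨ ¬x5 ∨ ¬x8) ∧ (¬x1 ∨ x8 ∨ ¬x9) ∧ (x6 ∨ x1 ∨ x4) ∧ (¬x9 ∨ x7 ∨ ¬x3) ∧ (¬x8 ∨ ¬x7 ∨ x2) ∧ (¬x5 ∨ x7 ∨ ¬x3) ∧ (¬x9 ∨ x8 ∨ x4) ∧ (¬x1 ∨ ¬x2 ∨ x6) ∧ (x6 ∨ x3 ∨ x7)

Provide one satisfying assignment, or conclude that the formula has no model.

Branch on x8: set x8 = True.
Branch on x4: set x4 = False.
The clause (¬x3) is unit, so x3 = False.
Branch on x6: set x6 = True.
Branch on x5: set x5 = False.
The clause (x9) is unit, so x9 = True.
The clause (¬x2) is unit, so x2 = False.
The clause (¬x7) is unit, so x7 = False.
All clauses hold; x1 can take either value.

x1: True, x2: False, x3: False, x4: False, x5: False, x6: True, x7: False, x8: True, x9: True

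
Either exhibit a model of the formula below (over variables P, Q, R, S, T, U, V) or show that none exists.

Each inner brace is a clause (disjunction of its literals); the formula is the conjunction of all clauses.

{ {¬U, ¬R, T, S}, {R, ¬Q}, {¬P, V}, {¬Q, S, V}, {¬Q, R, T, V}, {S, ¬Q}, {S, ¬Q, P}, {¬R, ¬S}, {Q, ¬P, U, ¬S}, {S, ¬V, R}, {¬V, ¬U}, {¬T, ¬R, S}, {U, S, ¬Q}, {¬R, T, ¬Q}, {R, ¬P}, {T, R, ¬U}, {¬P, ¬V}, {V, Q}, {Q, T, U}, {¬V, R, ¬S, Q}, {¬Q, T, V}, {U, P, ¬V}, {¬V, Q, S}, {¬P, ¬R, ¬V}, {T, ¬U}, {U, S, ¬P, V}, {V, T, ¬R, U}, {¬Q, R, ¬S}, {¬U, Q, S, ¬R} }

UNSATISFIABLE

Case R = True:
(¬S) alone gives S = False.
(¬Q) alone gives Q = False.
(¬T) alone gives T = False.
(¬U) alone gives U = False.
But (U) is also a unit clause — contradiction.
That branch fails; take R = False instead.
(¬Q) alone gives Q = False.
(¬P) alone gives P = False.
(V) alone gives V = True.
(S) alone gives S = True.
But (¬S) is also a unit clause — contradiction.
Either choice for R ends in contradiction.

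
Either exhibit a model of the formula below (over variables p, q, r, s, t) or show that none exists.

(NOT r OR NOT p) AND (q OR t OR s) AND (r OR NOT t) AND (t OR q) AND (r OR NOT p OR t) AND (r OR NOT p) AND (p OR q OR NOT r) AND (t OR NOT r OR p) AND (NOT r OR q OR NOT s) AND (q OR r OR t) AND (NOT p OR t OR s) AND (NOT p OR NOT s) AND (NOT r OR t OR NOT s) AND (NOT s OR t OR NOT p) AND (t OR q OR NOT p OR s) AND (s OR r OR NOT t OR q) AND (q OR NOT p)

Try r = true.
From the singleton clause (NOT p), p = false.
From the singleton clause (q), q = true.
From the singleton clause (t), t = true.
Every clause is now satisfied; s is unconstrained.

p: false, q: true, r: true, s: false, t: true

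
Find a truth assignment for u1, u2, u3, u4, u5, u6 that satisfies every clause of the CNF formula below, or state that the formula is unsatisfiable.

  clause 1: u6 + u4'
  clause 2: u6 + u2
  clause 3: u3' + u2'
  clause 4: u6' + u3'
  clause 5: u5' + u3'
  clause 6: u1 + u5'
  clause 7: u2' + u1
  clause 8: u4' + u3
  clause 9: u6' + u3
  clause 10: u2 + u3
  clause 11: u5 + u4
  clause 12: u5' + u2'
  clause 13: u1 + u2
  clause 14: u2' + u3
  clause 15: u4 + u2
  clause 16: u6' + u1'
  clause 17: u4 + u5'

Branch on u6: set u6 = 1.
Unit clause (u3') forces u3 = 0.
Now (u3) is unsatisfied and unit — conflict.
So u6 must be the other value — set u6 = 0.
Unit clause (u4') forces u4 = 0.
Unit clause (u2) forces u2 = 1.
Unit clause (u3') forces u3 = 0.
Now (u3) is unsatisfied and unit — conflict.
Either choice for u6 ends in contradiction.

UNSATISFIABLE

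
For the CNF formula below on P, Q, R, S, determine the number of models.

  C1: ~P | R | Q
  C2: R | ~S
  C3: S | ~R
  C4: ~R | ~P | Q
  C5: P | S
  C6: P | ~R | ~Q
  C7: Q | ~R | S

There are 2^4 = 16 truth assignments over (P, Q, R, S).
Check each against the 7 clauses (columns in the order P, Q, R, S):
  F F F F  ✗ fails (P | S)
  F F F T  ✗ fails (R | ~S)
  F F T F  ✗ fails (S | ~R)
  F F T T  ✓ satisfies all
  F T F F  ✗ fails (P | S)
  F T F T  ✗ fails (R | ~S)
  F T T F  ✗ fails (S | ~R)
  F T T T  ✗ fails (P | ~R | ~Q)
  T F F F  ✗ fails (~P | R | Q)
  T F F T  ✗ fails (~P | R | Q)
  T F T F  ✗ fails (S | ~R)
  T F T T  ✗ fails (~R | ~P | Q)
  T T F F  ✓ satisfies all
  T T F T  ✗ fails (R | ~S)
  T T T F  ✗ fails (S | ~R)
  T T T T  ✓ satisfies all
3 of the 16 rows are models.

3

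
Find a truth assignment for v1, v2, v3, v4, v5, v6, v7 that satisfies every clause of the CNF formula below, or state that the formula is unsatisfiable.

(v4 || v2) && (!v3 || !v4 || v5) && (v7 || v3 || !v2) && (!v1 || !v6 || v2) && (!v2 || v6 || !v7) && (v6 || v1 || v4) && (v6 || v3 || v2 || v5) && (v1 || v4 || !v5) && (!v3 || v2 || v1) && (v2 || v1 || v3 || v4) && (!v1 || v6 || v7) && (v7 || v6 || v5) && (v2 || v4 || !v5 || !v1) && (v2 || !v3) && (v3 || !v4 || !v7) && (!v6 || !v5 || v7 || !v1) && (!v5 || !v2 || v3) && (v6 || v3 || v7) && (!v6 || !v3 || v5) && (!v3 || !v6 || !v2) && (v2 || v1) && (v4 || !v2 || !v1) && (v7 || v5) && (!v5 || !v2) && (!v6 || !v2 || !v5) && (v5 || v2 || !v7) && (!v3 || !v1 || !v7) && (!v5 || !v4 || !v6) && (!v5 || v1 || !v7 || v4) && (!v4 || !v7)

Case v4 = false:
From the singleton clause (v2), v2 = true.
From the singleton clause (!v1), v1 = false.
From the singleton clause (v6), v6 = true.
From the singleton clause (!v5), v5 = false.
From the singleton clause (!v3), v3 = false.
From the singleton clause (v7), v7 = true.
This assignment satisfies each clause.

v1 ↦ false; v2 ↦ true; v3 ↦ false; v4 ↦ false; v5 ↦ false; v6 ↦ true; v7 ↦ true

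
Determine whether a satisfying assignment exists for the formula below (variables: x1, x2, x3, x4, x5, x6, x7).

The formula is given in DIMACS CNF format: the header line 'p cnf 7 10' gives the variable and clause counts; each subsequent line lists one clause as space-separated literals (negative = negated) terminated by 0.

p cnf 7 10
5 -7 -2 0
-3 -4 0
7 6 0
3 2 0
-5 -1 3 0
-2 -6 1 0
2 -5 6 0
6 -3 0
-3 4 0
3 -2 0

No

Suppose x3 = False.
Unit clause (x2) forces x2 = True.
That conflicts with the unit clause (¬x2).
Undo x3 and try x3 = True.
Unit clause (¬x4) forces x4 = False.
That conflicts with the unit clause (x4).
Both values of x3 lead to a conflict.
No assignment satisfies every clause.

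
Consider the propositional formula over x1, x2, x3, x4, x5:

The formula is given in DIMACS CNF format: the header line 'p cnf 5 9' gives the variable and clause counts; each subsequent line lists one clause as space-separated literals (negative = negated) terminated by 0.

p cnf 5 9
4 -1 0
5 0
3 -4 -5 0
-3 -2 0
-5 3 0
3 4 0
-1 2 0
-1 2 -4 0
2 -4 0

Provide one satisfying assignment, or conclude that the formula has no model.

x1 ↦ False; x2 ↦ False; x3 ↦ True; x4 ↦ False; x5 ↦ True

The clause (x5) is unit, so x5 = True.
The clause (x3) is unit, so x3 = True.
The clause (¬x2) is unit, so x2 = False.
The clause (¬x1) is unit, so x1 = False.
The clause (¬x4) is unit, so x4 = False.
Every clause now holds.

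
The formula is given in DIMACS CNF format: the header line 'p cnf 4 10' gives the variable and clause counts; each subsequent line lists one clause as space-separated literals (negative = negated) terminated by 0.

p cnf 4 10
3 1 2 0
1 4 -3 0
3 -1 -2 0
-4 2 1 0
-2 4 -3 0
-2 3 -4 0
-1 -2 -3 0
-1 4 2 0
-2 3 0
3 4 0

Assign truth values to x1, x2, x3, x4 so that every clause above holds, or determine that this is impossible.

Branch on x2: set x2 = False.
Branch on x3: set x3 = True.
Branch on x1: set x1 = True.
(x4) alone gives x4 = True.
This assignment satisfies each clause.

x1=True; x2=False; x3=True; x4=True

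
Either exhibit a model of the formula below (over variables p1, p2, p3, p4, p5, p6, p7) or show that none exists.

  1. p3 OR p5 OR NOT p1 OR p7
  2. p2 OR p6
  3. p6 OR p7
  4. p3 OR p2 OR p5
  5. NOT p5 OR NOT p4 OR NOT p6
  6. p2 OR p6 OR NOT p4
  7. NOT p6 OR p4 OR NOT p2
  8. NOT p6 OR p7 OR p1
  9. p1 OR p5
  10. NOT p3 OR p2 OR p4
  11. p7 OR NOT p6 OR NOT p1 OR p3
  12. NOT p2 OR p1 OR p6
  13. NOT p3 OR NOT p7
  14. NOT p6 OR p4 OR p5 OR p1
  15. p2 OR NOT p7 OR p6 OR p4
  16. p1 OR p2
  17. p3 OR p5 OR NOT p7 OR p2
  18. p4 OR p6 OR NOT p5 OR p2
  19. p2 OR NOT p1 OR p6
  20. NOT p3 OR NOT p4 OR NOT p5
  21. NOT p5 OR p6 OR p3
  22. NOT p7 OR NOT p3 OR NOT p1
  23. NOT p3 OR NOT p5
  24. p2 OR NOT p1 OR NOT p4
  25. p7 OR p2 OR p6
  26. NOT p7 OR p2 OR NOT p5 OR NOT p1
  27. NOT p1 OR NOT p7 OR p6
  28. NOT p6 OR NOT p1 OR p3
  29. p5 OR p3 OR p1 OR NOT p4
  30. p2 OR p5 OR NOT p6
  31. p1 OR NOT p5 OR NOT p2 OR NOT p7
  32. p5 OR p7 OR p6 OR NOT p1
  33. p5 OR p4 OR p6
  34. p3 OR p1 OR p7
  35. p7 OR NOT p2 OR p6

Case p2 = true:
Case p6 = true:
The clause (p4) is unit, so p4 = true.
The clause (NOT p5) is unit, so p5 = false.
The clause (p1) is unit, so p1 = true.
The clause (p3) is unit, so p3 = true.
The clause (NOT p7) is unit, so p7 = false.
This assignment satisfies each clause.

p1=true; p2=true; p3=true; p4=true; p5=false; p6=true; p7=false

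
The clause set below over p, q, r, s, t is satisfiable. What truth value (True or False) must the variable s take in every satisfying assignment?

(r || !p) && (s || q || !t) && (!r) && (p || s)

True

Suppose s = false.
The clause (!r) is unit, so r = false.
The clause (!p) is unit, so p = false.
But (p) is also a unit clause — contradiction.
So every satisfying assignment has s = True.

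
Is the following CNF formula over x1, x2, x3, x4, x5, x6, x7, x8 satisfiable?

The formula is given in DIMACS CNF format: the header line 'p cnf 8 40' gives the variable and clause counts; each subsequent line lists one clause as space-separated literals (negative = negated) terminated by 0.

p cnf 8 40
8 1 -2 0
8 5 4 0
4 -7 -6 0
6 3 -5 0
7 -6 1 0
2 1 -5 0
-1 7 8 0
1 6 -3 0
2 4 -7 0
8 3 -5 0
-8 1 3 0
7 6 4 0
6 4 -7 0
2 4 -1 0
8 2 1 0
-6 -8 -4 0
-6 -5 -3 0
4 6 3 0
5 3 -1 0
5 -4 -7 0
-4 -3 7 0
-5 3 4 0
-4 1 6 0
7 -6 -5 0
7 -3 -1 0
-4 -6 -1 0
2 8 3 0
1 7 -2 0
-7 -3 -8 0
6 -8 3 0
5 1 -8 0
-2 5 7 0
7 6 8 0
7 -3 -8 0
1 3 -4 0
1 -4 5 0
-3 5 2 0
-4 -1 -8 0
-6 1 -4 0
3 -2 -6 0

Branch on x8: set x8 = False.
Branch on x1: set x1 = True.
(x7) alone gives x7 = True.
Branch on x5: set x5 = True.
(x3) alone gives x3 = True.
(¬x6) alone gives x6 = False.
(x4) alone gives x4 = True.
No clause remains; x2 is free.
A satisfying assignment: x1: True; x2: False; x3: True; x4: True; x5: True; x6: False; x7: True; x8: False.

Yes, satisfiable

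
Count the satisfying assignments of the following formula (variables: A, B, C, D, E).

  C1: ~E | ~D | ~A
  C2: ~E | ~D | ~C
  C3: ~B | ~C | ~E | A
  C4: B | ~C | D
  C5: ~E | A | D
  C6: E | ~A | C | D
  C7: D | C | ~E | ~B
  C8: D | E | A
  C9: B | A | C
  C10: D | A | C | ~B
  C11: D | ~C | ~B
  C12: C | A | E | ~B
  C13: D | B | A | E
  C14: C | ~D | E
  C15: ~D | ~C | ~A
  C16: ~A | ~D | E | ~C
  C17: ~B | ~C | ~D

3

There are 2^5 = 32 truth assignments over (A, B, C, D, E).
Split on A. With A = 1, the clauses containing A are satisfied and ~A drops from the rest; 1 of the 2^4 = 16 assignments to the other variables satisfy what remains.
With A = 0, by the same count on the reduced clause set, 2 assignments work.
(One model: A=F, B=F, C=T, D=T, E=F.)
Total: 1 + 2 = 3.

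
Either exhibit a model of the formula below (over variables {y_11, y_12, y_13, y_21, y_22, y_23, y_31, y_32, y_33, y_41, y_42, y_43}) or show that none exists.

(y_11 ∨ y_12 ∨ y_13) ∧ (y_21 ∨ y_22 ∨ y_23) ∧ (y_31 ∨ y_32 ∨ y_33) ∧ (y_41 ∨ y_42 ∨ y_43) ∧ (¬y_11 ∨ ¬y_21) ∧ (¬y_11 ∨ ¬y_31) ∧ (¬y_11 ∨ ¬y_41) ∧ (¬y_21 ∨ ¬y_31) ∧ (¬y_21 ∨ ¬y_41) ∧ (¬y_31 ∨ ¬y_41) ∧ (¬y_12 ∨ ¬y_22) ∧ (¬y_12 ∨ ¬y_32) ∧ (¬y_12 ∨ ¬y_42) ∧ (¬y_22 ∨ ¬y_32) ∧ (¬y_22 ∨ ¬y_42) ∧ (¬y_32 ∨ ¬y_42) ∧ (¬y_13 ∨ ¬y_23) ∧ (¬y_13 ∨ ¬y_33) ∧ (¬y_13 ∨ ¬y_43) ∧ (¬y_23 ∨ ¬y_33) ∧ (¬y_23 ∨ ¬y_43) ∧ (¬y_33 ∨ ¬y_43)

UNSATISFIABLE

Try y_11 = False.
Try y_12 = True.
(¬y_22) alone gives y_22 = False.
(¬y_32) alone gives y_32 = False.
(¬y_42) alone gives y_42 = False.
Try y_21 = True.
(¬y_31) alone gives y_31 = False.
(y_33) alone gives y_33 = True.
(¬y_41) alone gives y_41 = False.
(y_43) alone gives y_43 = True.
Now (¬y_43) is unsatisfied and unit — conflict.
Backtrack on y_21: now try y_21 = False.
(y_23) alone gives y_23 = True.
(¬y_13) alone gives y_13 = False.
(¬y_33) alone gives y_33 = False.
(y_31) alone gives y_31 = True.
(¬y_41) alone gives y_41 = False.
(y_43) alone gives y_43 = True.
Now (¬y_43) is unsatisfied and unit — conflict.
Both values of y_21 lead to a conflict.
Backtrack on y_12: now try y_12 = False.
(y_13) alone gives y_13 = True.
(¬y_23) alone gives y_23 = False.
(¬y_33) alone gives y_33 = False.
(¬y_43) alone gives y_43 = False.
Try y_21 = True.
(¬y_31) alone gives y_31 = False.
(y_32) alone gives y_32 = True.
(¬y_41) alone gives y_41 = False.
(y_42) alone gives y_42 = True.
Now (¬y_42) is unsatisfied and unit — conflict.
Backtrack on y_21: now try y_21 = False.
(y_22) alone gives y_22 = True.
(¬y_32) alone gives y_32 = False.
(y_31) alone gives y_31 = True.
(¬y_41) alone gives y_41 = False.
(y_42) alone gives y_42 = True.
Now (¬y_42) is unsatisfied and unit — conflict.
Both values of y_21 lead to a conflict.
Both values of y_12 lead to a conflict.
Backtrack on y_11: now try y_11 = True.
(¬y_21) alone gives y_21 = False.
(¬y_31) alone gives y_31 = False.
(¬y_41) alone gives y_41 = False.
Try y_22 = True.
(¬y_12) alone gives y_12 = False.
(¬y_32) alone gives y_32 = False.
(y_33) alone gives y_33 = True.
(¬y_42) alone gives y_42 = False.
(y_43) alone gives y_43 = True.
Now (¬y_43) is unsatisfied and unit — conflict.
Backtrack on y_22: now try y_22 = False.
(y_23) alone gives y_23 = True.
(¬y_13) alone gives y_13 = False.
(¬y_33) alone gives y_33 = False.
(y_32) alone gives y_32 = True.
(¬y_12) alone gives y_12 = False.
(¬y_42) alone gives y_42 = False.
(y_43) alone gives y_43 = True.
Now (¬y_43) is unsatisfied and unit — conflict.
Both values of y_22 lead to a conflict.
Both values of y_11 lead to a conflict.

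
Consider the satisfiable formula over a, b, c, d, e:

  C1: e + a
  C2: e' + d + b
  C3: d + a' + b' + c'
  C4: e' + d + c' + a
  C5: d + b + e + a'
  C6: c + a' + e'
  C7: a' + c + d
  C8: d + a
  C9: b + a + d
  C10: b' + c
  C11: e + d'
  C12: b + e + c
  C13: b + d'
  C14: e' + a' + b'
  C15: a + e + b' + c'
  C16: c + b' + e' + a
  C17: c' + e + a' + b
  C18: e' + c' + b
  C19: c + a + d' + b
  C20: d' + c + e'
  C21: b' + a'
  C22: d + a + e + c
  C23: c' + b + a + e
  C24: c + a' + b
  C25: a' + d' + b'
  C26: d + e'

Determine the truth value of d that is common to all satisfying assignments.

True

Suppose d = 0.
From the singleton clause (a), a = 1.
From the singleton clause (c), c = 1.
From the singleton clause (b'), b = 0.
From the singleton clause (e'), e = 0.
But (e) is also a unit clause — contradiction.
So every satisfying assignment has d = True.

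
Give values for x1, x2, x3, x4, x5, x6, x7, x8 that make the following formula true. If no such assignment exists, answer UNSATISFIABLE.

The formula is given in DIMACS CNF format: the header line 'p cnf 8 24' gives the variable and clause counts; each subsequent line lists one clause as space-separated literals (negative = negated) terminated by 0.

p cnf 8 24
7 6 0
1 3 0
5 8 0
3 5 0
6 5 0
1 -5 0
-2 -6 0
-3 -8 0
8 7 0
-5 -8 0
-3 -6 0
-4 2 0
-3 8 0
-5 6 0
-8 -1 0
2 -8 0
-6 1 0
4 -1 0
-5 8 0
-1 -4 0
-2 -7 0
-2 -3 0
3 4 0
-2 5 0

UNSATISFIABLE

Suppose x7 = True.
Unit clause (¬x2) forces x2 = False.
Unit clause (¬x4) forces x4 = False.
Unit clause (¬x8) forces x8 = False.
Unit clause (x5) forces x5 = True.
Now (¬x5) is unsatisfied and unit — conflict.
Backtrack on x7: now try x7 = False.
Unit clause (x6) forces x6 = True.
Unit clause (¬x2) forces x2 = False.
Unit clause (x8) forces x8 = True.
Now (¬x8) is unsatisfied and unit — conflict.
Either choice for x7 ends in contradiction.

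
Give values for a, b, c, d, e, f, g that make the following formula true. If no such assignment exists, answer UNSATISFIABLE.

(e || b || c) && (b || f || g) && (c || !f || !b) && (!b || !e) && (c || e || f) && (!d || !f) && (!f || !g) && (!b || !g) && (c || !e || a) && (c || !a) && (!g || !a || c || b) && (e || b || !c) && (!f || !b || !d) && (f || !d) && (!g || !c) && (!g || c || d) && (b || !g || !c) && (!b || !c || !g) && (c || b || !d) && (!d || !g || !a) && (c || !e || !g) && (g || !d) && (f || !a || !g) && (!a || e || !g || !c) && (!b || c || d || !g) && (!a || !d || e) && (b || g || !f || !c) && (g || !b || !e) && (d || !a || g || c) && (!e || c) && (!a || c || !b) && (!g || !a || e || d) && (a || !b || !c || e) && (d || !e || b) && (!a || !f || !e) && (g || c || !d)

a: true, b: true, c: true, d: false, e: false, f: false, g: false

Try b = true.
(!e) alone gives e = false.
(!g) alone gives g = false.
(!d) alone gives d = false.
Try c = true.
(a) alone gives a = true.
Every clause is now satisfied; f is unconstrained.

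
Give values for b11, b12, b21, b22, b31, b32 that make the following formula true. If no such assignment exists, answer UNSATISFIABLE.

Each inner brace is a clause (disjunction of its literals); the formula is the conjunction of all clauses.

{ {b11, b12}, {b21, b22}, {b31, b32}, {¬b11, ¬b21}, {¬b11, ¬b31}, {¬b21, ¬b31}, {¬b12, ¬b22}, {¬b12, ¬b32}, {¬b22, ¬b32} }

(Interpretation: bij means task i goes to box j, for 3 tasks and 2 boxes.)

UNSATISFIABLE

Try b11 = True.
The clause (¬b21) is unit, so b21 = False.
The clause (b22) is unit, so b22 = True.
The clause (¬b31) is unit, so b31 = False.
The clause (b32) is unit, so b32 = True.
But (¬b32) is also a unit clause — contradiction.
That branch fails; take b11 = False instead.
The clause (b12) is unit, so b12 = True.
The clause (¬b22) is unit, so b22 = False.
The clause (b21) is unit, so b21 = True.
The clause (¬b31) is unit, so b31 = False.
The clause (b32) is unit, so b32 = True.
But (¬b32) is also a unit clause — contradiction.
Either choice for b11 ends in contradiction.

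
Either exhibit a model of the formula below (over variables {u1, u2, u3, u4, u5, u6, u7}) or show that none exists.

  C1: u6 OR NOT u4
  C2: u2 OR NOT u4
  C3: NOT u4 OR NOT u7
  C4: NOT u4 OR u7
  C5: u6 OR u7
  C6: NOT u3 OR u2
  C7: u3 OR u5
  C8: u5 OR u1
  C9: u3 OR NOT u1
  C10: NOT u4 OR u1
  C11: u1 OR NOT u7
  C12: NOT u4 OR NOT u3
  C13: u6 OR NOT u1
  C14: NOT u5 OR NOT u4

u1 ↦ true; u2 ↦ true; u3 ↦ true; u4 ↦ false; u5 ↦ true; u6 ↦ true; u7 ↦ true

Try u6 = true.
Try u2 = true.
Try u4 = false.
Try u3 = true.
Try u5 = true.
Try u1 = true.
No clause remains; u7 is free.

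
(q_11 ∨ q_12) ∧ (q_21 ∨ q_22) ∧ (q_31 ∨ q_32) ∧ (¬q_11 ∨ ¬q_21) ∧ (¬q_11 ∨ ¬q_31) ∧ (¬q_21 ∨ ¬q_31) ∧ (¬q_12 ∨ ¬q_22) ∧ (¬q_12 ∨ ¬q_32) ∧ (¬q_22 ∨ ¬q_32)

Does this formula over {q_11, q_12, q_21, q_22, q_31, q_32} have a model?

Unsatisfiable

Branch on q_11: set q_11 = True.
(¬q_21) alone gives q_21 = False.
(q_22) alone gives q_22 = True.
(¬q_31) alone gives q_31 = False.
(q_32) alone gives q_32 = True.
But (¬q_32) is also a unit clause — contradiction.
That branch fails; take q_11 = False instead.
(q_12) alone gives q_12 = True.
(¬q_22) alone gives q_22 = False.
(q_21) alone gives q_21 = True.
(¬q_31) alone gives q_31 = False.
(q_32) alone gives q_32 = True.
But (¬q_32) is also a unit clause — contradiction.
Either choice for q_11 ends in contradiction.
No assignment satisfies every clause.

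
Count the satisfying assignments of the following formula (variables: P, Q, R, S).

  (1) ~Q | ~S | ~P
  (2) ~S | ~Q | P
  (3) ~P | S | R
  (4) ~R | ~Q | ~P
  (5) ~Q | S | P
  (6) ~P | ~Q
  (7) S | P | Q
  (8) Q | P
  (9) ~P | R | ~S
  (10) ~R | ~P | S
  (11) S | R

There are 2^4 = 16 truth assignments over (P, Q, R, S).
Check each against the 11 clauses (columns in the order P, Q, R, S):
  F F F F  ✗ fails (S | P | Q)
  F F F T  ✗ fails (Q | P)
  F F T F  ✗ fails (S | P | Q)
  F F T T  ✗ fails (Q | P)
  F T F F  ✗ fails (~Q | S | P)
  F T F T  ✗ fails (~S | ~Q | P)
  F T T F  ✗ fails (~Q | S | P)
  F T T T  ✗ fails (~S | ~Q | P)
  T F F F  ✗ fails (~P | S | R)
  T F F T  ✗ fails (~P | R | ~S)
  T F T F  ✗ fails (~R | ~P | S)
  T F T T  ✓ satisfies all
  T T F F  ✗ fails (~P | S | R)
  T T F T  ✗ fails (~Q | ~S | ~P)
  T T T F  ✗ fails (~R | ~Q | ~P)
  T T T T  ✗ fails (~Q | ~S | ~P)
1 of the 16 rows is a model.

1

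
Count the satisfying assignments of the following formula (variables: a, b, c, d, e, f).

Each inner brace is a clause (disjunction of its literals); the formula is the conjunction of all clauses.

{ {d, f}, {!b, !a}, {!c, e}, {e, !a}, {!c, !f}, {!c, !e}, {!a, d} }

14

There are 2^6 = 64 truth assignments over (a, b, c, d, e, f).
Split on f. With f = true, the clauses containing f are satisfied and !f drops from the rest; 9 of the 2^5 = 32 assignments to the other variables satisfy what remains.
With f = false, by the same count on the reduced clause set, 5 assignments work.
(One model: a=F, b=F, c=F, d=F, e=F, f=T.)
Total: 9 + 5 = 14.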